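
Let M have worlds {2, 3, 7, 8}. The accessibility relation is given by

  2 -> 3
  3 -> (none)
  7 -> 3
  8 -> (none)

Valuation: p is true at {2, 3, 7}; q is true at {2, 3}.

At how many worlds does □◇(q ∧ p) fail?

2

2: successors {3}; ◇(q ∧ p) there: 3:F. ✗
3: no successors, so □◇(q ∧ p) holds vacuously. ✓
7: successors {3}; ◇(q ∧ p) there: 3:F. ✗
8: no successors, so □◇(q ∧ p) holds vacuously. ✓
Satisfying worlds: {3, 8}.
So □◇(q ∧ p) fails at the other 2 worlds.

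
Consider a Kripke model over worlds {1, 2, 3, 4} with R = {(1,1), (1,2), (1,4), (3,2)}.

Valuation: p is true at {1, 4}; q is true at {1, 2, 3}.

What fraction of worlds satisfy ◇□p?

1/2

1: successors {1, 2, 4}; □p there: 1:F, 2:T, 4:T. ✓
2: no successors, so ◇□p fails. ✗
3: successors {2}; □p there: 2:T. ✓
4: no successors, so ◇□p fails. ✗
That's 2 of 4 worlds, so 2/4 = 1/2.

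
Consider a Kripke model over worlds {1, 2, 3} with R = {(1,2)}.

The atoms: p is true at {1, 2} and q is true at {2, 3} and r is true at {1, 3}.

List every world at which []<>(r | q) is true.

1: successors {2}; <>(r | q) there: 2:F. ✗
2: no successors, so []<>(r | q) holds vacuously. ✓
3: no successors, so []<>(r | q) holds vacuously. ✓

{2, 3}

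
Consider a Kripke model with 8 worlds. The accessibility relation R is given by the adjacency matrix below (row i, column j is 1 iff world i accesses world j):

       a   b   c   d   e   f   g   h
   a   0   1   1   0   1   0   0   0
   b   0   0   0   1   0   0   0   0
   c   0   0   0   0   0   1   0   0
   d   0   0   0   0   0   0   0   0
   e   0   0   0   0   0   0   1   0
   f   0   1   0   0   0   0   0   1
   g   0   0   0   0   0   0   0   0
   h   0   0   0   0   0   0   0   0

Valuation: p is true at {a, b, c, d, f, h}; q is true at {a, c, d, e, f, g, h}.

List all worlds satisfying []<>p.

{c, d, g, h}

a: successors {b, c, e}; <>p there: b:T, c:T, e:F. ✗
b: successors {d}; <>p there: d:F. ✗
c: successors {f}; <>p there: f:T. ✓
d: no successors, so []<>p holds vacuously. ✓
e: successors {g}; <>p there: g:F. ✗
f: successors {b, h}; <>p there: b:T, h:F. ✗
g: no successors, so []<>p holds vacuously. ✓
h: no successors, so []<>p holds vacuously. ✓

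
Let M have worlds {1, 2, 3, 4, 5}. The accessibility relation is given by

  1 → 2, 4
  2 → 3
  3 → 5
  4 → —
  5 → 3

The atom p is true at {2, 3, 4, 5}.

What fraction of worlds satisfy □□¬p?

1/5

1: successors {2, 4}; □¬p there: 2:F, 4:T. ✗
2: successors {3}; □¬p there: 3:F. ✗
3: successors {5}; □¬p there: 5:F. ✗
4: no successors, so □□¬p holds vacuously. ✓
5: successors {3}; □¬p there: 3:F. ✗
That's 1 of 5 worlds, so 1/5.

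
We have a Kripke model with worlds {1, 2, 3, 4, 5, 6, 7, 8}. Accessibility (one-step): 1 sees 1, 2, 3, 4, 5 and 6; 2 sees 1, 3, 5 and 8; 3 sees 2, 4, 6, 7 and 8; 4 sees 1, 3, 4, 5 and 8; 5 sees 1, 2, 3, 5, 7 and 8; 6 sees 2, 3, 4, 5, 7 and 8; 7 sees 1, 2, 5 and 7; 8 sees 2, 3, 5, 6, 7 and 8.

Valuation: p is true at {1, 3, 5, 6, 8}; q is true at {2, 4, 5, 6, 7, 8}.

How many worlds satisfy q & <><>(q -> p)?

1: q is F, <><>(q -> p) is T. ✗
2: q is T, <><>(q -> p) is T. ✓
3: q is F, <><>(q -> p) is T. ✗
4: q is T, <><>(q -> p) is T. ✓
5: q is T, <><>(q -> p) is T. ✓
6: q is T, <><>(q -> p) is T. ✓
7: q is T, <><>(q -> p) is T. ✓
8: q is T, <><>(q -> p) is T. ✓
Satisfying worlds: {2, 4, 5, 6, 7, 8}.

6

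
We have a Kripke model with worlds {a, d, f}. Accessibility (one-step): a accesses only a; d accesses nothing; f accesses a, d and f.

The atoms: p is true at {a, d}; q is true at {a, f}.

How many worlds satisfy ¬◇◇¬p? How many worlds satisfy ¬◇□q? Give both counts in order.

2 and 1

For ¬◇◇¬p:
a: ◇◇¬p is F. ✓
d: ◇◇¬p is F. ✓
f: ◇◇¬p is T. ✗
— 2 worlds.
For ¬◇□q:
a: ◇□q is T. ✗
d: ◇□q is F. ✓
f: ◇□q is T. ✗
— 1 world.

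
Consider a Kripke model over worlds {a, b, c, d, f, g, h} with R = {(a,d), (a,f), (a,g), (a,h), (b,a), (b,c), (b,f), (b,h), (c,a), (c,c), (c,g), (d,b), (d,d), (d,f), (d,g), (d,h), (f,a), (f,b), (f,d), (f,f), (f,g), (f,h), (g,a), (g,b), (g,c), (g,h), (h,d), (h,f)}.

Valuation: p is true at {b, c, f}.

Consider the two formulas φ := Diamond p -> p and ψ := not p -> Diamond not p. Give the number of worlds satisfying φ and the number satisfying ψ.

3 and 7

For Diamond p -> p:
a: Diamond p is T, p is F. ✗
b: Diamond p is T, p is T. ✓
c: Diamond p is T, p is T. ✓
d: Diamond p is T, p is F. ✗
f: Diamond p is T, p is T. ✓
g: Diamond p is T, p is F. ✗
h: Diamond p is T, p is F. ✗
— 3 worlds.
For not p -> Diamond not p:
a: not p is T, Diamond not p is T. ✓
b: not p is F, Diamond not p is T. ✓
c: not p is F, Diamond not p is T. ✓
d: not p is T, Diamond not p is T. ✓
f: not p is F, Diamond not p is T. ✓
g: not p is T, Diamond not p is T. ✓
h: not p is T, Diamond not p is T. ✓
— 7 worlds.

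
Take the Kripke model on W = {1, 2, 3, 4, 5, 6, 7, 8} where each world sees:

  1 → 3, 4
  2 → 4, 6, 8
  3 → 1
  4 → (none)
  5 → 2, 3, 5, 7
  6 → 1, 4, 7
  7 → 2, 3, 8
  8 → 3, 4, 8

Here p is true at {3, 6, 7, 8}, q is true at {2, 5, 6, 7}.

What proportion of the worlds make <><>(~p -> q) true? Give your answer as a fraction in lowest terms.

1: successors {3, 4}; <>(~p -> q) there: 3:F, 4:F. ✗
2: successors {4, 6, 8}; <>(~p -> q) there: 4:F, 6:T, 8:T. ✓
3: successors {1}; <>(~p -> q) there: 1:T. ✓
4: no successors, so <><>(~p -> q) fails. ✗
5: successors {2, 3, 5, 7}; <>(~p -> q) there: 2:T, 3:F, 5:T, 7:T. ✓
6: successors {1, 4, 7}; <>(~p -> q) there: 1:T, 4:F, 7:T. ✓
7: successors {2, 3, 8}; <>(~p -> q) there: 2:T, 3:F, 8:T. ✓
8: successors {3, 4, 8}; <>(~p -> q) there: 3:F, 4:F, 8:T. ✓
That's 6 of 8 worlds, so 6/8 = 3/4.

3/4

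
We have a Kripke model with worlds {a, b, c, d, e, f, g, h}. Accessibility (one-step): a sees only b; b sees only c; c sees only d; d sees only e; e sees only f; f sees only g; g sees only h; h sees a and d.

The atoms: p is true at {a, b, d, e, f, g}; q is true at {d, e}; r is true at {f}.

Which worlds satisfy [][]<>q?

{a, b, f}

a: successors {b}; []<>q there: b:T. ✓
b: successors {c}; []<>q there: c:T. ✓
c: successors {d}; []<>q there: d:F. ✗
d: successors {e}; []<>q there: e:F. ✗
e: successors {f}; []<>q there: f:F. ✗
f: successors {g}; []<>q there: g:T. ✓
g: successors {h}; []<>q there: h:F. ✗
h: successors {a, d}; []<>q there: a:F, d:F. ✗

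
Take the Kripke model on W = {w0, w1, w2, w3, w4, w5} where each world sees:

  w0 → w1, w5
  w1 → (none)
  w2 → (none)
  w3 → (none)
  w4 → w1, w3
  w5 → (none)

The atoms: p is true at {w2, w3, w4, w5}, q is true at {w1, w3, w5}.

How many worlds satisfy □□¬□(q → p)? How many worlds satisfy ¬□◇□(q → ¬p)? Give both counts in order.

For □□¬□(q → p):
w0: successors {w1, w5}; □¬□(q → p) there: w1:T, w5:T. ✓
w1: no successors, so □□¬□(q → p) holds vacuously. ✓
w2: no successors, so □□¬□(q → p) holds vacuously. ✓
w3: no successors, so □□¬□(q → p) holds vacuously. ✓
w4: successors {w1, w3}; □¬□(q → p) there: w1:T, w3:T. ✓
w5: no successors, so □□¬□(q → p) holds vacuously. ✓
— 6 worlds.
For ¬□◇□(q → ¬p):
w0: □◇□(q → ¬p) is F. ✓
w1: □◇□(q → ¬p) is T. ✗
w2: □◇□(q → ¬p) is T. ✗
w3: □◇□(q → ¬p) is T. ✗
w4: □◇□(q → ¬p) is F. ✓
w5: □◇□(q → ¬p) is T. ✗
— 2 worlds.

6 and 2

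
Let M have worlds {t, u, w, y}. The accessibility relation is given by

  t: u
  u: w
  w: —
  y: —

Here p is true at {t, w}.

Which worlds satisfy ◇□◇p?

{u}

t: successors {u}; □◇p there: u:F. ✗
u: successors {w}; □◇p there: w:T. ✓
w: no successors, so ◇□◇p fails. ✗
y: no successors, so ◇□◇p fails. ✗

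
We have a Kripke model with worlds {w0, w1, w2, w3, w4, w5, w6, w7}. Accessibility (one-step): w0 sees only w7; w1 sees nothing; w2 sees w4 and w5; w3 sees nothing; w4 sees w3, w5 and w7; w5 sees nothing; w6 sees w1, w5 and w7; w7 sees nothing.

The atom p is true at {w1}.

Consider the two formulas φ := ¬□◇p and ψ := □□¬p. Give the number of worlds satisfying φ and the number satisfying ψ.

4 and 8

For ¬□◇p:
w0: □◇p is F. ✓
w1: □◇p is T. ✗
w2: □◇p is F. ✓
w3: □◇p is T. ✗
w4: □◇p is F. ✓
w5: □◇p is T. ✗
w6: □◇p is F. ✓
w7: □◇p is T. ✗
— 4 worlds.
For □□¬p:
w0: successors {w7}; □¬p there: w7:T. ✓
w1: no successors, so □□¬p holds vacuously. ✓
w2: successors {w4, w5}; □¬p there: w4:T, w5:T. ✓
w3: no successors, so □□¬p holds vacuously. ✓
w4: successors {w3, w5, w7}; □¬p there: w3:T, w5:T, w7:T. ✓
w5: no successors, so □□¬p holds vacuously. ✓
w6: successors {w1, w5, w7}; □¬p there: w1:T, w5:T, w7:T. ✓
w7: no successors, so □□¬p holds vacuously. ✓
— 8 worlds.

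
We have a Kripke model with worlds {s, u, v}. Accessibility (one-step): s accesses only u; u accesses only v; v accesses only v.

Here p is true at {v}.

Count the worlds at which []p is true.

s: successors {u}; p there: u:F. ✗
u: successors {v}; p there: v:T. ✓
v: successors {v}; p there: v:T. ✓
Satisfying worlds: {u, v}.

2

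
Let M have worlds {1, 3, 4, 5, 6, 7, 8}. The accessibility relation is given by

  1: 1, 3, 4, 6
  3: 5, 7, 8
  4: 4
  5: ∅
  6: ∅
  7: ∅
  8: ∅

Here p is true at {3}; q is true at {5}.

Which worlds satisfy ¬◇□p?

1: ◇□p is T. ✗
3: ◇□p is T. ✗
4: ◇□p is F. ✓
5: ◇□p is F. ✓
6: ◇□p is F. ✓
7: ◇□p is F. ✓
8: ◇□p is F. ✓

{4, 5, 6, 7, 8}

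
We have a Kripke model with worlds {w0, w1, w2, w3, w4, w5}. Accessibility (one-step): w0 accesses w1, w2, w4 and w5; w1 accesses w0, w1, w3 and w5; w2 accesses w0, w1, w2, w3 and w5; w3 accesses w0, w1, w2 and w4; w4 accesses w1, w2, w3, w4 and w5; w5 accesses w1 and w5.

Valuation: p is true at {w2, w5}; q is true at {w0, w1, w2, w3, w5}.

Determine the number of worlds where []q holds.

3

w0: successors {w1, w2, w4, w5}; q there: w1:T, w2:T, w4:F, w5:T. ✗
w1: successors {w0, w1, w3, w5}; q there: w0:T, w1:T, w3:T, w5:T. ✓
w2: successors {w0, w1, w2, w3, w5}; q there: w0:T, w1:T, w2:T, w3:T, w5:T. ✓
w3: successors {w0, w1, w2, w4}; q there: w0:T, w1:T, w2:T, w4:F. ✗
w4: successors {w1, w2, w3, w4, w5}; q there: w1:T, w2:T, w3:T, w4:F, w5:T. ✗
w5: successors {w1, w5}; q there: w1:T, w5:T. ✓
Satisfying worlds: {w1, w2, w5}.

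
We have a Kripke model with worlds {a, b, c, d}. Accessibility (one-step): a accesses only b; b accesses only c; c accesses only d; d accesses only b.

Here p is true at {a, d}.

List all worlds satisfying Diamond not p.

a: successors {b}; not p there: b:T. ✓
b: successors {c}; not p there: c:T. ✓
c: successors {d}; not p there: d:F. ✗
d: successors {b}; not p there: b:T. ✓

{a, b, d}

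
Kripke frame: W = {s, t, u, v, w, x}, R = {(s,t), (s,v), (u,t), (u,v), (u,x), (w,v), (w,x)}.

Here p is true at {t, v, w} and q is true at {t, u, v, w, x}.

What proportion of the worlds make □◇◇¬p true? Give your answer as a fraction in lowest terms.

s: successors {t, v}; ◇◇¬p there: t:F, v:F. ✗
t: no successors, so □◇◇¬p holds vacuously. ✓
u: successors {t, v, x}; ◇◇¬p there: t:F, v:F, x:F. ✗
v: no successors, so □◇◇¬p holds vacuously. ✓
w: successors {v, x}; ◇◇¬p there: v:F, x:F. ✗
x: no successors, so □◇◇¬p holds vacuously. ✓
That's 3 of 6 worlds, so 3/6 = 1/2.

1/2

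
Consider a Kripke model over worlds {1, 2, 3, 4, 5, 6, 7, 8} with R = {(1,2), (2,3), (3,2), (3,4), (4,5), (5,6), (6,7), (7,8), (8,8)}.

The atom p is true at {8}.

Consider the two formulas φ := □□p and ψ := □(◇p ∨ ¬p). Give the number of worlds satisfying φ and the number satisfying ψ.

For □□p:
1: successors {2}; □p there: 2:F. ✗
2: successors {3}; □p there: 3:F. ✗
3: successors {2, 4}; □p there: 2:F, 4:F. ✗
4: successors {5}; □p there: 5:F. ✗
5: successors {6}; □p there: 6:F. ✗
6: successors {7}; □p there: 7:T. ✓
7: successors {8}; □p there: 8:T. ✓
8: successors {8}; □p there: 8:T. ✓
— 3 worlds.
For □(◇p ∨ ¬p):
1: successors {2}; ◇p ∨ ¬p there: 2:T. ✓
2: successors {3}; ◇p ∨ ¬p there: 3:T. ✓
3: successors {2, 4}; ◇p ∨ ¬p there: 2:T, 4:T. ✓
4: successors {5}; ◇p ∨ ¬p there: 5:T. ✓
5: successors {6}; ◇p ∨ ¬p there: 6:T. ✓
6: successors {7}; ◇p ∨ ¬p there: 7:T. ✓
7: successors {8}; ◇p ∨ ¬p there: 8:T. ✓
8: successors {8}; ◇p ∨ ¬p there: 8:T. ✓
— 8 worlds.

3 and 8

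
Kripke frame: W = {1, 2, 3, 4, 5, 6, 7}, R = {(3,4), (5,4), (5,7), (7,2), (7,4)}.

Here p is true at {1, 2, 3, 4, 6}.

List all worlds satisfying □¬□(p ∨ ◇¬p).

{1, 2, 4, 6}

1: no successors, so □¬□(p ∨ ◇¬p) holds vacuously. ✓
2: no successors, so □¬□(p ∨ ◇¬p) holds vacuously. ✓
3: successors {4}; ¬□(p ∨ ◇¬p) there: 4:F. ✗
4: no successors, so □¬□(p ∨ ◇¬p) holds vacuously. ✓
5: successors {4, 7}; ¬□(p ∨ ◇¬p) there: 4:F, 7:F. ✗
6: no successors, so □¬□(p ∨ ◇¬p) holds vacuously. ✓
7: successors {2, 4}; ¬□(p ∨ ◇¬p) there: 2:F, 4:F. ✗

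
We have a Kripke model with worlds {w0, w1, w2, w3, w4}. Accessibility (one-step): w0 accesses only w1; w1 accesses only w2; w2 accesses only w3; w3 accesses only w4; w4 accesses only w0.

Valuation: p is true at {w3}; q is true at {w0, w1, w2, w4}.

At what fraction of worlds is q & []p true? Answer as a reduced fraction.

w0: q is T, []p is F. ✗
w1: q is T, []p is F. ✗
w2: q is T, []p is T. ✓
w3: q is F, []p is F. ✗
w4: q is T, []p is F. ✗
That's 1 of 5 worlds, so 1/5.

1/5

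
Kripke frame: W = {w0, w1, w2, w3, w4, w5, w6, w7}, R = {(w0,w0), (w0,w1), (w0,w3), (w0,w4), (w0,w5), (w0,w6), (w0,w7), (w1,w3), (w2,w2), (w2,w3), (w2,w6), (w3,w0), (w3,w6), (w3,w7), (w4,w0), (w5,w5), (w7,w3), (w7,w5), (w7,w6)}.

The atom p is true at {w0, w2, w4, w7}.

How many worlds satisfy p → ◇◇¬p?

8

w0: p is T, ◇◇¬p is T. ✓
w1: p is F, ◇◇¬p is T. ✓
w2: p is T, ◇◇¬p is T. ✓
w3: p is F, ◇◇¬p is T. ✓
w4: p is T, ◇◇¬p is T. ✓
w5: p is F, ◇◇¬p is T. ✓
w6: p is F, ◇◇¬p is F. ✓
w7: p is T, ◇◇¬p is T. ✓
Satisfying worlds: {w0, w1, w2, w3, w4, w5, w6, w7}.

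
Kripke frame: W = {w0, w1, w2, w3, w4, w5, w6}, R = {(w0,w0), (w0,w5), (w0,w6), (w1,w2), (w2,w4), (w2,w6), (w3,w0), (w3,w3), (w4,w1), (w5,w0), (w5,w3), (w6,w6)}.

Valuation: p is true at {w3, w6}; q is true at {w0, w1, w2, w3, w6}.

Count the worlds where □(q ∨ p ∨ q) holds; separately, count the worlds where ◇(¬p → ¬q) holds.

For □(q ∨ p ∨ q):
w0: successors {w0, w5, w6}; q ∨ p ∨ q there: w0:T, w5:F, w6:T. ✗
w1: successors {w2}; q ∨ p ∨ q there: w2:T. ✓
w2: successors {w4, w6}; q ∨ p ∨ q there: w4:F, w6:T. ✗
w3: successors {w0, w3}; q ∨ p ∨ q there: w0:T, w3:T. ✓
w4: successors {w1}; q ∨ p ∨ q there: w1:T. ✓
w5: successors {w0, w3}; q ∨ p ∨ q there: w0:T, w3:T. ✓
w6: successors {w6}; q ∨ p ∨ q there: w6:T. ✓
— 5 worlds.
For ◇(¬p → ¬q):
w0: successors {w0, w5, w6}; ¬p → ¬q there: w0:F, w5:T, w6:T. ✓
w1: successors {w2}; ¬p → ¬q there: w2:F. ✗
w2: successors {w4, w6}; ¬p → ¬q there: w4:T, w6:T. ✓
w3: successors {w0, w3}; ¬p → ¬q there: w0:F, w3:T. ✓
w4: successors {w1}; ¬p → ¬q there: w1:F. ✗
w5: successors {w0, w3}; ¬p → ¬q there: w0:F, w3:T. ✓
w6: successors {w6}; ¬p → ¬q there: w6:T. ✓
— 5 worlds.

5 and 5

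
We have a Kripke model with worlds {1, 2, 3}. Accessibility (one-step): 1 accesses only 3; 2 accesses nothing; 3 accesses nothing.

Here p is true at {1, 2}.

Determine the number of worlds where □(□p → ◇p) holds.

2

1: successors {3}; □p → ◇p there: 3:F. ✗
2: no successors, so □(□p → ◇p) holds vacuously. ✓
3: no successors, so □(□p → ◇p) holds vacuously. ✓
Satisfying worlds: {2, 3}.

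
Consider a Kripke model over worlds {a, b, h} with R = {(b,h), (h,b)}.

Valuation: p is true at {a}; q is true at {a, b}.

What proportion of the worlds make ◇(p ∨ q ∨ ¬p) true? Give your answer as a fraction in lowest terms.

2/3

a: no successors, so ◇(p ∨ q ∨ ¬p) fails. ✗
b: successors {h}; p ∨ q ∨ ¬p there: h:T. ✓
h: successors {b}; p ∨ q ∨ ¬p there: b:T. ✓
That's 2 of 3 worlds, so 2/3.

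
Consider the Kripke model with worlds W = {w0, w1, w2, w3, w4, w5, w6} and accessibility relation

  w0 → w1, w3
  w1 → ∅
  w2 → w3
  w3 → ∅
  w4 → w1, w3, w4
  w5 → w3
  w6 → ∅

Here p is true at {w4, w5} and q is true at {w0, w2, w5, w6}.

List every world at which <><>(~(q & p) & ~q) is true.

w0: successors {w1, w3}; <>(~(q & p) & ~q) there: w1:F, w3:F. ✗
w1: no successors, so <><>(~(q & p) & ~q) fails. ✗
w2: successors {w3}; <>(~(q & p) & ~q) there: w3:F. ✗
w3: no successors, so <><>(~(q & p) & ~q) fails. ✗
w4: successors {w1, w3, w4}; <>(~(q & p) & ~q) there: w1:F, w3:F, w4:T. ✓
w5: successors {w3}; <>(~(q & p) & ~q) there: w3:F. ✗
w6: no successors, so <><>(~(q & p) & ~q) fails. ✗

{w4}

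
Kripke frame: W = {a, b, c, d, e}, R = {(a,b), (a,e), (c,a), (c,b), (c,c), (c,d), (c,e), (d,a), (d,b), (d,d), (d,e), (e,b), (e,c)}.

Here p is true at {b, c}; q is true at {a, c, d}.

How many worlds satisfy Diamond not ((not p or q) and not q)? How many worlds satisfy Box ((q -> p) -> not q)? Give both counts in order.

4 and 3

For Diamond not ((not p or q) and not q):
a: successors {b, e}; not ((not p or q) and not q) there: b:T, e:F. ✓
b: no successors, so Diamond not ((not p or q) and not q) fails. ✗
c: successors {a, b, c, d, e}; not ((not p or q) and not q) there: a:T, b:T, c:T, d:T, e:F. ✓
d: successors {a, b, d, e}; not ((not p or q) and not q) there: a:T, b:T, d:T, e:F. ✓
e: successors {b, c}; not ((not p or q) and not q) there: b:T, c:T. ✓
— 4 worlds.
For Box ((q -> p) -> not q):
a: successors {b, e}; (q -> p) -> not q there: b:T, e:T. ✓
b: no successors, so Box ((q -> p) -> not q) holds vacuously. ✓
c: successors {a, b, c, d, e}; (q -> p) -> not q there: a:T, b:T, c:F, d:T, e:T. ✗
d: successors {a, b, d, e}; (q -> p) -> not q there: a:T, b:T, d:T, e:T. ✓
e: successors {b, c}; (q -> p) -> not q there: b:T, c:F. ✗
— 3 worlds.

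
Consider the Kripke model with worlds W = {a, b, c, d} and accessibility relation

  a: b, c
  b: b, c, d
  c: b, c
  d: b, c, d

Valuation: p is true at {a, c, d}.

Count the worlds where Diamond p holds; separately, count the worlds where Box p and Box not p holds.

4 and 0

For Diamond p:
a: successors {b, c}; p there: b:F, c:T. ✓
b: successors {b, c, d}; p there: b:F, c:T, d:T. ✓
c: successors {b, c}; p there: b:F, c:T. ✓
d: successors {b, c, d}; p there: b:F, c:T, d:T. ✓
— 4 worlds.
For Box p and Box not p:
a: Box p is F, Box not p is F. ✗
b: Box p is F, Box not p is F. ✗
c: Box p is F, Box not p is F. ✗
d: Box p is F, Box not p is F. ✗
— 0 worlds.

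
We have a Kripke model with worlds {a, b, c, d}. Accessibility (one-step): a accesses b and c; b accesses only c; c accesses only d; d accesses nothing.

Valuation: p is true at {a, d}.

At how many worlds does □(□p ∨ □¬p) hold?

a: successors {b, c}; □p ∨ □¬p there: b:T, c:T. ✓
b: successors {c}; □p ∨ □¬p there: c:T. ✓
c: successors {d}; □p ∨ □¬p there: d:T. ✓
d: no successors, so □(□p ∨ □¬p) holds vacuously. ✓
Satisfying worlds: {a, b, c, d}.

4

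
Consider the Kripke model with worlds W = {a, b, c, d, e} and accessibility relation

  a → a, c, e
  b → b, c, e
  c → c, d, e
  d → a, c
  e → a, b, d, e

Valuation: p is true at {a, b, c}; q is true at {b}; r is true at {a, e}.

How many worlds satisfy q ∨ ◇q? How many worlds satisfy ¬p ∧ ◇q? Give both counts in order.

2 and 1

For q ∨ ◇q:
a: q is F, ◇q is F. ✗
b: q is T, ◇q is T. ✓
c: q is F, ◇q is F. ✗
d: q is F, ◇q is F. ✗
e: q is F, ◇q is T. ✓
— 2 worlds.
For ¬p ∧ ◇q:
a: ¬p is F, ◇q is F. ✗
b: ¬p is F, ◇q is T. ✗
c: ¬p is F, ◇q is F. ✗
d: ¬p is T, ◇q is F. ✗
e: ¬p is T, ◇q is T. ✓
— 1 world.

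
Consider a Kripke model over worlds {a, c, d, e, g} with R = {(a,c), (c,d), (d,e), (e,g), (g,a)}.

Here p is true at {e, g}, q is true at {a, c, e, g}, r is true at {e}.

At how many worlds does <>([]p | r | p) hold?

3

a: successors {c}; []p | r | p there: c:F. ✗
c: successors {d}; []p | r | p there: d:T. ✓
d: successors {e}; []p | r | p there: e:T. ✓
e: successors {g}; []p | r | p there: g:T. ✓
g: successors {a}; []p | r | p there: a:F. ✗
Satisfying worlds: {c, d, e}.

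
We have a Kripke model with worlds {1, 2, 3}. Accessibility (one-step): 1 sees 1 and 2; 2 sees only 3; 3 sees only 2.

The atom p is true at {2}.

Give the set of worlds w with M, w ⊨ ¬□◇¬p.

1: □◇¬p is T. ✗
2: □◇¬p is F. ✓
3: □◇¬p is T. ✗

{2}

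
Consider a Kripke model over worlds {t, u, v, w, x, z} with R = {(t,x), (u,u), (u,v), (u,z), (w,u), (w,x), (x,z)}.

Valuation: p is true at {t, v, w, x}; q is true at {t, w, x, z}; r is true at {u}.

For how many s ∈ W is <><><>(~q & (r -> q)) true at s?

2

t: successors {x}; <><>(~q & (r -> q)) there: x:F. ✗
u: successors {u, v, z}; <><>(~q & (r -> q)) there: u:T, v:F, z:F. ✓
v: no successors, so <><><>(~q & (r -> q)) fails. ✗
w: successors {u, x}; <><>(~q & (r -> q)) there: u:T, x:F. ✓
x: successors {z}; <><>(~q & (r -> q)) there: z:F. ✗
z: no successors, so <><><>(~q & (r -> q)) fails. ✗
Satisfying worlds: {u, w}.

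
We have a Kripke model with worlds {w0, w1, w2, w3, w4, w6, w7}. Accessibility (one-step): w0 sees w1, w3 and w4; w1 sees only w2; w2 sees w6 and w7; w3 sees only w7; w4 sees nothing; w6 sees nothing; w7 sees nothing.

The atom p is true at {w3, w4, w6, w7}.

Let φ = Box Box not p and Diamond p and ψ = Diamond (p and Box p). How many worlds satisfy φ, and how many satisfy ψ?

2 and 3

For Box Box not p and Diamond p:
w0: Box Box not p is F, Diamond p is T. ✗
w1: Box Box not p is F, Diamond p is F. ✗
w2: Box Box not p is T, Diamond p is T. ✓
w3: Box Box not p is T, Diamond p is T. ✓
w4: Box Box not p is T, Diamond p is F. ✗
w6: Box Box not p is T, Diamond p is F. ✗
w7: Box Box not p is T, Diamond p is F. ✗
— 2 worlds.
For Diamond (p and Box p):
w0: successors {w1, w3, w4}; p and Box p there: w1:F, w3:T, w4:T. ✓
w1: successors {w2}; p and Box p there: w2:F. ✗
w2: successors {w6, w7}; p and Box p there: w6:T, w7:T. ✓
w3: successors {w7}; p and Box p there: w7:T. ✓
w4: no successors, so Diamond (p and Box p) fails. ✗
w6: no successors, so Diamond (p and Box p) fails. ✗
w7: no successors, so Diamond (p and Box p) fails. ✗
— 3 worlds.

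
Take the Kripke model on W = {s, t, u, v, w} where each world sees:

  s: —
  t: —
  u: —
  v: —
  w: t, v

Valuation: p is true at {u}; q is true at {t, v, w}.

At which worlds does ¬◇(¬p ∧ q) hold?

s: ◇(¬p ∧ q) is F. ✓
t: ◇(¬p ∧ q) is F. ✓
u: ◇(¬p ∧ q) is F. ✓
v: ◇(¬p ∧ q) is F. ✓
w: ◇(¬p ∧ q) is T. ✗

{s, t, u, v}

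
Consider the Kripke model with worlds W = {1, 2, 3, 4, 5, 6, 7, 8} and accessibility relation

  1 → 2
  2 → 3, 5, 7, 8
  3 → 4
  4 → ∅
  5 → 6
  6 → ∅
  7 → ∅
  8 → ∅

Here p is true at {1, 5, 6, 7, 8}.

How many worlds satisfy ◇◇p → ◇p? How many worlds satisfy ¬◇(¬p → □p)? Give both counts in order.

7 and 5

For ◇◇p → ◇p:
1: ◇◇p is T, ◇p is F. ✗
2: ◇◇p is T, ◇p is T. ✓
3: ◇◇p is F, ◇p is F. ✓
4: ◇◇p is F, ◇p is F. ✓
5: ◇◇p is F, ◇p is T. ✓
6: ◇◇p is F, ◇p is F. ✓
7: ◇◇p is F, ◇p is F. ✓
8: ◇◇p is F, ◇p is F. ✓
— 7 worlds.
For ¬◇(¬p → □p):
1: ◇(¬p → □p) is F. ✓
2: ◇(¬p → □p) is T. ✗
3: ◇(¬p → □p) is T. ✗
4: ◇(¬p → □p) is F. ✓
5: ◇(¬p → □p) is T. ✗
6: ◇(¬p → □p) is F. ✓
7: ◇(¬p → □p) is F. ✓
8: ◇(¬p → □p) is F. ✓
— 5 worlds.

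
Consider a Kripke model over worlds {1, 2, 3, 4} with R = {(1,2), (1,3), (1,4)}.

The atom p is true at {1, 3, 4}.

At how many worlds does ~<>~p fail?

1: <>~p is T. ✗
2: <>~p is F. ✓
3: <>~p is F. ✓
4: <>~p is F. ✓
Satisfying worlds: {2, 3, 4}.
So ~<>~p fails at the other 1 world.

1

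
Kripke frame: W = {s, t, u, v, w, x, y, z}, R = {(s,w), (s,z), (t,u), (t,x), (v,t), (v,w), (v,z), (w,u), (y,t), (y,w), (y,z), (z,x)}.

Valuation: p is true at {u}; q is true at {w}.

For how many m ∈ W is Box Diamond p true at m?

s: successors {w, z}; Diamond p there: w:T, z:F. ✗
t: successors {u, x}; Diamond p there: u:F, x:F. ✗
u: no successors, so Box Diamond p holds vacuously. ✓
v: successors {t, w, z}; Diamond p there: t:T, w:T, z:F. ✗
w: successors {u}; Diamond p there: u:F. ✗
x: no successors, so Box Diamond p holds vacuously. ✓
y: successors {t, w, z}; Diamond p there: t:T, w:T, z:F. ✗
z: successors {x}; Diamond p there: x:F. ✗
Satisfying worlds: {u, x}.

2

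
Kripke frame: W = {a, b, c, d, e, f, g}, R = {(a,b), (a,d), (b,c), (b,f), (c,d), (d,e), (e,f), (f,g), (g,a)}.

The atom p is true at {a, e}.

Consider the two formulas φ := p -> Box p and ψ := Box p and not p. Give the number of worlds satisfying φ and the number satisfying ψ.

5 and 2

For p -> Box p:
a: p is T, Box p is F. ✗
b: p is F, Box p is F. ✓
c: p is F, Box p is F. ✓
d: p is F, Box p is T. ✓
e: p is T, Box p is F. ✗
f: p is F, Box p is F. ✓
g: p is F, Box p is T. ✓
— 5 worlds.
For Box p and not p:
a: Box p is F, not p is F. ✗
b: Box p is F, not p is T. ✗
c: Box p is F, not p is T. ✗
d: Box p is T, not p is T. ✓
e: Box p is F, not p is F. ✗
f: Box p is F, not p is T. ✗
g: Box p is T, not p is T. ✓
— 2 worlds.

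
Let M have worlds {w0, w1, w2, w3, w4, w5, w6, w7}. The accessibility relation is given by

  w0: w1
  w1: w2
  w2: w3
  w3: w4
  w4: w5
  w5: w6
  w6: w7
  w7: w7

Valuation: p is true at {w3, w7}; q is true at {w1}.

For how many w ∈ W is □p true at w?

3

w0: successors {w1}; p there: w1:F. ✗
w1: successors {w2}; p there: w2:F. ✗
w2: successors {w3}; p there: w3:T. ✓
w3: successors {w4}; p there: w4:F. ✗
w4: successors {w5}; p there: w5:F. ✗
w5: successors {w6}; p there: w6:F. ✗
w6: successors {w7}; p there: w7:T. ✓
w7: successors {w7}; p there: w7:T. ✓
Satisfying worlds: {w2, w6, w7}.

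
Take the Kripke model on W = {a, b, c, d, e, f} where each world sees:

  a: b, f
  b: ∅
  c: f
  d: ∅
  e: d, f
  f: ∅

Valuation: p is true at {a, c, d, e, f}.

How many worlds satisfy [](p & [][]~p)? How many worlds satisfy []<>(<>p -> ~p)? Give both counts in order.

5 and 3

For [](p & [][]~p):
a: successors {b, f}; p & [][]~p there: b:F, f:T. ✗
b: no successors, so [](p & [][]~p) holds vacuously. ✓
c: successors {f}; p & [][]~p there: f:T. ✓
d: no successors, so [](p & [][]~p) holds vacuously. ✓
e: successors {d, f}; p & [][]~p there: d:T, f:T. ✓
f: no successors, so [](p & [][]~p) holds vacuously. ✓
— 5 worlds.
For []<>(<>p -> ~p):
a: successors {b, f}; <>(<>p -> ~p) there: b:F, f:F. ✗
b: no successors, so []<>(<>p -> ~p) holds vacuously. ✓
c: successors {f}; <>(<>p -> ~p) there: f:F. ✗
d: no successors, so []<>(<>p -> ~p) holds vacuously. ✓
e: successors {d, f}; <>(<>p -> ~p) there: d:F, f:F. ✗
f: no successors, so []<>(<>p -> ~p) holds vacuously. ✓
— 3 worlds.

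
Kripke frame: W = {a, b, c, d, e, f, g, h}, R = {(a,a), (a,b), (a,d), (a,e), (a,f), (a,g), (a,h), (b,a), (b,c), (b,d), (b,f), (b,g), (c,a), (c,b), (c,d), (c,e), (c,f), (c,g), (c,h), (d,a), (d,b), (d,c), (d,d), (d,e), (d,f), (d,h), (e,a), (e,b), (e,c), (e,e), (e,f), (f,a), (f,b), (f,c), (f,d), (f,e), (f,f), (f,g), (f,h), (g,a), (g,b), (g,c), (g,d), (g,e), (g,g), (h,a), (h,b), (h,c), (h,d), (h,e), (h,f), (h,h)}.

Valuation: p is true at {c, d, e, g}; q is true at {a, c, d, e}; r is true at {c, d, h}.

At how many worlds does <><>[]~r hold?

0

a: successors {a, b, d, e, f, g, h}; <>[]~r there: a:F, b:F, d:F, e:F, f:F, g:F, h:F. ✗
b: successors {a, c, d, f, g}; <>[]~r there: a:F, c:F, d:F, f:F, g:F. ✗
c: successors {a, b, d, e, f, g, h}; <>[]~r there: a:F, b:F, d:F, e:F, f:F, g:F, h:F. ✗
d: successors {a, b, c, d, e, f, h}; <>[]~r there: a:F, b:F, c:F, d:F, e:F, f:F, h:F. ✗
e: successors {a, b, c, e, f}; <>[]~r there: a:F, b:F, c:F, e:F, f:F. ✗
f: successors {a, b, c, d, e, f, g, h}; <>[]~r there: a:F, b:F, c:F, d:F, e:F, f:F, g:F, h:F. ✗
g: successors {a, b, c, d, e, g}; <>[]~r there: a:F, b:F, c:F, d:F, e:F, g:F. ✗
h: successors {a, b, c, d, e, f, h}; <>[]~r there: a:F, b:F, c:F, d:F, e:F, f:F, h:F. ✗
Satisfying worlds: ∅.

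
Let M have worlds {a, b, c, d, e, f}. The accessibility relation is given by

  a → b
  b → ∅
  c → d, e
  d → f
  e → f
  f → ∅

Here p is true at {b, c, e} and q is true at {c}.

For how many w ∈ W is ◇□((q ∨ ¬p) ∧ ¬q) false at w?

a: successors {b}; □((q ∨ ¬p) ∧ ¬q) there: b:T. ✓
b: no successors, so ◇□((q ∨ ¬p) ∧ ¬q) fails. ✗
c: successors {d, e}; □((q ∨ ¬p) ∧ ¬q) there: d:T, e:T. ✓
d: successors {f}; □((q ∨ ¬p) ∧ ¬q) there: f:T. ✓
e: successors {f}; □((q ∨ ¬p) ∧ ¬q) there: f:T. ✓
f: no successors, so ◇□((q ∨ ¬p) ∧ ¬q) fails. ✗
Satisfying worlds: {a, c, d, e}.
So ◇□((q ∨ ¬p) ∧ ¬q) fails at the other 2 worlds.

2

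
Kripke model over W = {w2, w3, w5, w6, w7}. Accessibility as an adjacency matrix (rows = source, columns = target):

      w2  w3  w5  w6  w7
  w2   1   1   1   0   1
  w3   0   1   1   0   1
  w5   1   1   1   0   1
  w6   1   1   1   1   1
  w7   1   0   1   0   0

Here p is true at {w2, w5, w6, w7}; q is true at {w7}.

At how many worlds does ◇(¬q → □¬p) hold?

4

w2: successors {w2, w3, w5, w7}; ¬q → □¬p there: w2:F, w3:F, w5:F, w7:T. ✓
w3: successors {w3, w5, w7}; ¬q → □¬p there: w3:F, w5:F, w7:T. ✓
w5: successors {w2, w3, w5, w7}; ¬q → □¬p there: w2:F, w3:F, w5:F, w7:T. ✓
w6: successors {w2, w3, w5, w6, w7}; ¬q → □¬p there: w2:F, w3:F, w5:F, w6:F, w7:T. ✓
w7: successors {w2, w5}; ¬q → □¬p there: w2:F, w5:F. ✗
Satisfying worlds: {w2, w3, w5, w6}.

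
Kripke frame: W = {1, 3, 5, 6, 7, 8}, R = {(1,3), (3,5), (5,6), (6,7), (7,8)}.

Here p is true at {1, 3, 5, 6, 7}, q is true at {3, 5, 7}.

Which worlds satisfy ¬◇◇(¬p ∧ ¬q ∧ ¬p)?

1: ◇◇(¬p ∧ ¬q ∧ ¬p) is F. ✓
3: ◇◇(¬p ∧ ¬q ∧ ¬p) is F. ✓
5: ◇◇(¬p ∧ ¬q ∧ ¬p) is F. ✓
6: ◇◇(¬p ∧ ¬q ∧ ¬p) is T. ✗
7: ◇◇(¬p ∧ ¬q ∧ ¬p) is F. ✓
8: ◇◇(¬p ∧ ¬q ∧ ¬p) is F. ✓

{1, 3, 5, 7, 8}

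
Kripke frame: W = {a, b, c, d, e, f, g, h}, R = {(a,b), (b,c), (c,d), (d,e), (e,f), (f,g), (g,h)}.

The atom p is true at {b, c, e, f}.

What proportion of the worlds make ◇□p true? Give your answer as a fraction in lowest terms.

a: successors {b}; □p there: b:T. ✓
b: successors {c}; □p there: c:F. ✗
c: successors {d}; □p there: d:T. ✓
d: successors {e}; □p there: e:T. ✓
e: successors {f}; □p there: f:F. ✗
f: successors {g}; □p there: g:F. ✗
g: successors {h}; □p there: h:T. ✓
h: no successors, so ◇□p fails. ✗
That's 4 of 8 worlds, so 4/8 = 1/2.

1/2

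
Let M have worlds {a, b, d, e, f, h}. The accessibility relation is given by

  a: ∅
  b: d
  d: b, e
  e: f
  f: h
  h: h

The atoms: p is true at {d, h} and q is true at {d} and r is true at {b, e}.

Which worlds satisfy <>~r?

{b, e, f, h}

a: no successors, so <>~r fails. ✗
b: successors {d}; ~r there: d:T. ✓
d: successors {b, e}; ~r there: b:F, e:F. ✗
e: successors {f}; ~r there: f:T. ✓
f: successors {h}; ~r there: h:T. ✓
h: successors {h}; ~r there: h:T. ✓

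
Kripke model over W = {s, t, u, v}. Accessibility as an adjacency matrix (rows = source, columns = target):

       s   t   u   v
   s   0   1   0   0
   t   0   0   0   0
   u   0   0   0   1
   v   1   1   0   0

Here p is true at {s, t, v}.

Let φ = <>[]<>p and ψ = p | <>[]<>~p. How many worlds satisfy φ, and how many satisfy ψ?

2 and 3

For <>[]<>p:
s: successors {t}; []<>p there: t:T. ✓
t: no successors, so <>[]<>p fails. ✗
u: successors {v}; []<>p there: v:F. ✗
v: successors {s, t}; []<>p there: s:F, t:T. ✓
— 2 worlds.
For p | <>[]<>~p:
s: p is T, <>[]<>~p is T. ✓
t: p is T, <>[]<>~p is F. ✓
u: p is F, <>[]<>~p is F. ✗
v: p is T, <>[]<>~p is T. ✓
— 3 worlds.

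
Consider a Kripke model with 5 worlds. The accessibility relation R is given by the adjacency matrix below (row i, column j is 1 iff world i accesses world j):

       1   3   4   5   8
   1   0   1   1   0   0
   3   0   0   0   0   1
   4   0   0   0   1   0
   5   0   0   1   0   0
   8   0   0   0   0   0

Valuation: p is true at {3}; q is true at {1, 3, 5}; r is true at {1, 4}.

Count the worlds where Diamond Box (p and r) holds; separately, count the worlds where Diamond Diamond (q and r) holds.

For Diamond Box (p and r):
1: successors {3, 4}; Box (p and r) there: 3:F, 4:F. ✗
3: successors {8}; Box (p and r) there: 8:T. ✓
4: successors {5}; Box (p and r) there: 5:F. ✗
5: successors {4}; Box (p and r) there: 4:F. ✗
8: no successors, so Diamond Box (p and r) fails. ✗
— 1 world.
For Diamond Diamond (q and r):
1: successors {3, 4}; Diamond (q and r) there: 3:F, 4:F. ✗
3: successors {8}; Diamond (q and r) there: 8:F. ✗
4: successors {5}; Diamond (q and r) there: 5:F. ✗
5: successors {4}; Diamond (q and r) there: 4:F. ✗
8: no successors, so Diamond Diamond (q and r) fails. ✗
— 0 worlds.

1 and 0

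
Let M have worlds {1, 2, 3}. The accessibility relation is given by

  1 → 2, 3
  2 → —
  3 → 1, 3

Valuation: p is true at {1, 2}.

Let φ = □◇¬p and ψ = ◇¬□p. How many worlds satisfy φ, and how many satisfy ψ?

For □◇¬p:
1: successors {2, 3}; ◇¬p there: 2:F, 3:T. ✗
2: no successors, so □◇¬p holds vacuously. ✓
3: successors {1, 3}; ◇¬p there: 1:T, 3:T. ✓
— 2 worlds.
For ◇¬□p:
1: successors {2, 3}; ¬□p there: 2:F, 3:T. ✓
2: no successors, so ◇¬□p fails. ✗
3: successors {1, 3}; ¬□p there: 1:T, 3:T. ✓
— 2 worlds.

2 and 2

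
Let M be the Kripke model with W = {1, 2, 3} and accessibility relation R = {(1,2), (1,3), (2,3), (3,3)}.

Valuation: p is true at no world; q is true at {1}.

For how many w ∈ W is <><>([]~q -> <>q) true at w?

0

1: successors {2, 3}; <>([]~q -> <>q) there: 2:F, 3:F. ✗
2: successors {3}; <>([]~q -> <>q) there: 3:F. ✗
3: successors {3}; <>([]~q -> <>q) there: 3:F. ✗
Satisfying worlds: ∅.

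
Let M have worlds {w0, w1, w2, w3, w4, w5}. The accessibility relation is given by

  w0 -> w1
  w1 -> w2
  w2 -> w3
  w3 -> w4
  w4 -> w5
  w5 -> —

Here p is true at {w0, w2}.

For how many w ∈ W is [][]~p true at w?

w0: successors {w1}; []~p there: w1:F. ✗
w1: successors {w2}; []~p there: w2:T. ✓
w2: successors {w3}; []~p there: w3:T. ✓
w3: successors {w4}; []~p there: w4:T. ✓
w4: successors {w5}; []~p there: w5:T. ✓
w5: no successors, so [][]~p holds vacuously. ✓
Satisfying worlds: {w1, w2, w3, w4, w5}.

5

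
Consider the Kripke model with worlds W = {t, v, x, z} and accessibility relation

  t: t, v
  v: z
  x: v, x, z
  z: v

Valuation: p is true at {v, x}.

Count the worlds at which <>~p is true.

t: successors {t, v}; ~p there: t:T, v:F. ✓
v: successors {z}; ~p there: z:T. ✓
x: successors {v, x, z}; ~p there: v:F, x:F, z:T. ✓
z: successors {v}; ~p there: v:F. ✗
Satisfying worlds: {t, v, x}.

3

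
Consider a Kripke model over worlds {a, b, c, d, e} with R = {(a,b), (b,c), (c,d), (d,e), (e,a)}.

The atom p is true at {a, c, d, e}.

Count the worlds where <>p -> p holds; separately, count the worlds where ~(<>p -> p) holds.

4 and 1

For <>p -> p:
a: <>p is F, p is T. ✓
b: <>p is T, p is F. ✗
c: <>p is T, p is T. ✓
d: <>p is T, p is T. ✓
e: <>p is T, p is T. ✓
— 4 worlds.
For ~(<>p -> p):
a: <>p -> p is T. ✗
b: <>p -> p is F. ✓
c: <>p -> p is T. ✗
d: <>p -> p is T. ✗
e: <>p -> p is T. ✗
— 1 world.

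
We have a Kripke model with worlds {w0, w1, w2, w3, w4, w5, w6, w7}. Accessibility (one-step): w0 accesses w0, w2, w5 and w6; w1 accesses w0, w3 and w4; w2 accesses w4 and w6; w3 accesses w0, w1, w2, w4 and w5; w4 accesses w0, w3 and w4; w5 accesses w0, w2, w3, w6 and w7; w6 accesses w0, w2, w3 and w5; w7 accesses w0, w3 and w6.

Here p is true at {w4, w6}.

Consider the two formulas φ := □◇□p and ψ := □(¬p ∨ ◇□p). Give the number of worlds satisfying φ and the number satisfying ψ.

1 and 4

For □◇□p:
w0: successors {w0, w2, w5, w6}; ◇□p there: w0:T, w2:F, w5:T, w6:T. ✗
w1: successors {w0, w3, w4}; ◇□p there: w0:T, w3:T, w4:F. ✗
w2: successors {w4, w6}; ◇□p there: w4:F, w6:T. ✗
w3: successors {w0, w1, w2, w4, w5}; ◇□p there: w0:T, w1:F, w2:F, w4:F, w5:T. ✗
w4: successors {w0, w3, w4}; ◇□p there: w0:T, w3:T, w4:F. ✗
w5: successors {w0, w2, w3, w6, w7}; ◇□p there: w0:T, w2:F, w3:T, w6:T, w7:F. ✗
w6: successors {w0, w2, w3, w5}; ◇□p there: w0:T, w2:F, w3:T, w5:T. ✗
w7: successors {w0, w3, w6}; ◇□p there: w0:T, w3:T, w6:T. ✓
— 1 world.
For □(¬p ∨ ◇□p):
w0: successors {w0, w2, w5, w6}; ¬p ∨ ◇□p there: w0:T, w2:T, w5:T, w6:T. ✓
w1: successors {w0, w3, w4}; ¬p ∨ ◇□p there: w0:T, w3:T, w4:F. ✗
w2: successors {w4, w6}; ¬p ∨ ◇□p there: w4:F, w6:T. ✗
w3: successors {w0, w1, w2, w4, w5}; ¬p ∨ ◇□p there: w0:T, w1:T, w2:T, w4:F, w5:T. ✗
w4: successors {w0, w3, w4}; ¬p ∨ ◇□p there: w0:T, w3:T, w4:F. ✗
w5: successors {w0, w2, w3, w6, w7}; ¬p ∨ ◇□p there: w0:T, w2:T, w3:T, w6:T, w7:T. ✓
w6: successors {w0, w2, w3, w5}; ¬p ∨ ◇□p there: w0:T, w2:T, w3:T, w5:T. ✓
w7: successors {w0, w3, w6}; ¬p ∨ ◇□p there: w0:T, w3:T, w6:T. ✓
— 4 worlds.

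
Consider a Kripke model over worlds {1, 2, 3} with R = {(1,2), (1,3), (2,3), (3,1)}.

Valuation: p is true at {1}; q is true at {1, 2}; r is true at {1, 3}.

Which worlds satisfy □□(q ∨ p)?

1: successors {2, 3}; □(q ∨ p) there: 2:F, 3:T. ✗
2: successors {3}; □(q ∨ p) there: 3:T. ✓
3: successors {1}; □(q ∨ p) there: 1:F. ✗

{2}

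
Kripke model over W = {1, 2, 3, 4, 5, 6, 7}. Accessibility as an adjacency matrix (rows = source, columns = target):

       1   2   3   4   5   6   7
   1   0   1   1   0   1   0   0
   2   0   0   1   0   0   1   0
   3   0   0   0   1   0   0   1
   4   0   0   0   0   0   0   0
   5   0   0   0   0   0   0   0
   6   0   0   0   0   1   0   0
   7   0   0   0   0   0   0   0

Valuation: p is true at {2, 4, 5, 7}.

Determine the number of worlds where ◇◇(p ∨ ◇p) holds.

2

1: successors {2, 3, 5}; ◇(p ∨ ◇p) there: 2:T, 3:T, 5:F. ✓
2: successors {3, 6}; ◇(p ∨ ◇p) there: 3:T, 6:T. ✓
3: successors {4, 7}; ◇(p ∨ ◇p) there: 4:F, 7:F. ✗
4: no successors, so ◇◇(p ∨ ◇p) fails. ✗
5: no successors, so ◇◇(p ∨ ◇p) fails. ✗
6: successors {5}; ◇(p ∨ ◇p) there: 5:F. ✗
7: no successors, so ◇◇(p ∨ ◇p) fails. ✗
Satisfying worlds: {1, 2}.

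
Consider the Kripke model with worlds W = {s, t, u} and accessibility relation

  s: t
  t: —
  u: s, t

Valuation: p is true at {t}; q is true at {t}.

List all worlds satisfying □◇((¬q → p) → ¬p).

{t}

s: successors {t}; ◇((¬q → p) → ¬p) there: t:F. ✗
t: no successors, so □◇((¬q → p) → ¬p) holds vacuously. ✓
u: successors {s, t}; ◇((¬q → p) → ¬p) there: s:F, t:F. ✗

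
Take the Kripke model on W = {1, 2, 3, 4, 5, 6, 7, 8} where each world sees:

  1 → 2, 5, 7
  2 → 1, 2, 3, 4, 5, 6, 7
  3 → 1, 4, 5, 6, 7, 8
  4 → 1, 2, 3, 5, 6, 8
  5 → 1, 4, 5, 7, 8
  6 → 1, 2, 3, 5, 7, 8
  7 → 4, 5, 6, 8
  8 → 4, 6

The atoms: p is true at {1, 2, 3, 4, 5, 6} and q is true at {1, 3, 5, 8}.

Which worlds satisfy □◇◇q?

{1, 2, 3, 4, 5, 6, 7, 8}

1: successors {2, 5, 7}; ◇◇q there: 2:T, 5:T, 7:T. ✓
2: successors {1, 2, 3, 4, 5, 6, 7}; ◇◇q there: 1:T, 2:T, 3:T, 4:T, 5:T, 6:T, 7:T. ✓
3: successors {1, 4, 5, 6, 7, 8}; ◇◇q there: 1:T, 4:T, 5:T, 6:T, 7:T, 8:T. ✓
4: successors {1, 2, 3, 5, 6, 8}; ◇◇q there: 1:T, 2:T, 3:T, 5:T, 6:T, 8:T. ✓
5: successors {1, 4, 5, 7, 8}; ◇◇q there: 1:T, 4:T, 5:T, 7:T, 8:T. ✓
6: successors {1, 2, 3, 5, 7, 8}; ◇◇q there: 1:T, 2:T, 3:T, 5:T, 7:T, 8:T. ✓
7: successors {4, 5, 6, 8}; ◇◇q there: 4:T, 5:T, 6:T, 8:T. ✓
8: successors {4, 6}; ◇◇q there: 4:T, 6:T. ✓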